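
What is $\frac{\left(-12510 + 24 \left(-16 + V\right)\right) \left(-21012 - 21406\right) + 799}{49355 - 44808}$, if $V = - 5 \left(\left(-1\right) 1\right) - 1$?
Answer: $\frac{542866363}{4547} \approx 1.1939 \cdot 10^{5}$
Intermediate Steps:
$V = 4$ ($V = \left(-5\right) \left(-1\right) - 1 = 5 - 1 = 4$)
$\frac{\left(-12510 + 24 \left(-16 + V\right)\right) \left(-21012 - 21406\right) + 799}{49355 - 44808} = \frac{\left(-12510 + 24 \left(-16 + 4\right)\right) \left(-21012 - 21406\right) + 799}{49355 - 44808} = \frac{\left(-12510 + 24 \left(-12\right)\right) \left(-42418\right) + 799}{4547} = \left(\left(-12510 - 288\right) \left(-42418\right) + 799\right) \frac{1}{4547} = \left(\left(-12798\right) \left(-42418\right) + 799\right) \frac{1}{4547} = \left(542865564 + 799\right) \frac{1}{4547} = 542866363 \cdot \frac{1}{4547} = \frac{542866363}{4547}$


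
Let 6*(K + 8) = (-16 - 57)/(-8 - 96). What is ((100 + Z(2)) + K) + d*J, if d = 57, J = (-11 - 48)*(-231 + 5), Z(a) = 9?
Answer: 474326809/624 ≈ 7.6014e+5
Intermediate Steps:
J = 13334 (J = -59*(-226) = 13334)
K = -4919/624 (K = -8 + ((-16 - 57)/(-8 - 96))/6 = -8 + (-73/(-104))/6 = -8 + (-73*(-1/104))/6 = -8 + (⅙)*(73/104) = -8 + 73/624 = -4919/624 ≈ -7.8830)
((100 + Z(2)) + K) + d*J = ((100 + 9) - 4919/624) + 57*13334 = (109 - 4919/624) + 760038 = 63097/624 + 760038 = 474326809/624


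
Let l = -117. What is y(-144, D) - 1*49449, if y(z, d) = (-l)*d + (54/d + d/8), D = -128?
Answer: -4124251/64 ≈ -64441.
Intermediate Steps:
y(z, d) = 54/d + 937*d/8 (y(z, d) = (-1*(-117))*d + (54/d + d/8) = 117*d + (54/d + d*(⅛)) = 117*d + (54/d + d/8) = 54/d + 937*d/8)
y(-144, D) - 1*49449 = (54/(-128) + (937/8)*(-128)) - 1*49449 = (54*(-1/128) - 14992) - 49449 = (-27/64 - 14992) - 49449 = -959515/64 - 49449 = -4124251/64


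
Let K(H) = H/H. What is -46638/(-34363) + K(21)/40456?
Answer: 1886821291/1390189528 ≈ 1.3572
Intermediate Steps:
K(H) = 1
-46638/(-34363) + K(21)/40456 = -46638/(-34363) + 1/40456 = -46638*(-1/34363) + 1*(1/40456) = 46638/34363 + 1/40456 = 1886821291/1390189528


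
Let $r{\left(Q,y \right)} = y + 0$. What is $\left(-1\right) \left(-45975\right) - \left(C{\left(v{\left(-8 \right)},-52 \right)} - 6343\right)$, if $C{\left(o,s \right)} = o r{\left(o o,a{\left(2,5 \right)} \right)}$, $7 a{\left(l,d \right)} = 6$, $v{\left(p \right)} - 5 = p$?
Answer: $\frac{366244}{7} \approx 52321.0$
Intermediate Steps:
$v{\left(p \right)} = 5 + p$
$a{\left(l,d \right)} = \frac{6}{7}$ ($a{\left(l,d \right)} = \frac{1}{7} \cdot 6 = \frac{6}{7}$)
$r{\left(Q,y \right)} = y$
$C{\left(o,s \right)} = \frac{6 o}{7}$ ($C{\left(o,s \right)} = o \frac{6}{7} = \frac{6 o}{7}$)
$\left(-1\right) \left(-45975\right) - \left(C{\left(v{\left(-8 \right)},-52 \right)} - 6343\right) = \left(-1\right) \left(-45975\right) - \left(\frac{6 \left(5 - 8\right)}{7} - 6343\right) = 45975 - \left(\frac{6}{7} \left(-3\right) - 6343\right) = 45975 - \left(- \frac{18}{7} - 6343\right) = 45975 - - \frac{44419}{7} = 45975 + \frac{44419}{7} = \frac{366244}{7}$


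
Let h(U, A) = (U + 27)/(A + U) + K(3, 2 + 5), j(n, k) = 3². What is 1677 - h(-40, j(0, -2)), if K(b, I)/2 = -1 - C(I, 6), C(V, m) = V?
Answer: 52470/31 ≈ 1692.6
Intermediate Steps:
j(n, k) = 9
K(b, I) = -2 - 2*I (K(b, I) = 2*(-1 - I) = -2 - 2*I)
h(U, A) = -16 + (27 + U)/(A + U) (h(U, A) = (U + 27)/(A + U) + (-2 - 2*(2 + 5)) = (27 + U)/(A + U) + (-2 - 2*7) = (27 + U)/(A + U) + (-2 - 14) = (27 + U)/(A + U) - 16 = -16 + (27 + U)/(A + U))
1677 - h(-40, j(0, -2)) = 1677 - (27 - 16*9 - 15*(-40))/(9 - 40) = 1677 - (27 - 144 + 600)/(-31) = 1677 - (-1)*483/31 = 1677 - 1*(-483/31) = 1677 + 483/31 = 52470/31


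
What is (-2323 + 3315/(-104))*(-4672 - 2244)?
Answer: 32572631/2 ≈ 1.6286e+7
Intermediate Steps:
(-2323 + 3315/(-104))*(-4672 - 2244) = (-2323 + 3315*(-1/104))*(-6916) = (-2323 - 255/8)*(-6916) = -18839/8*(-6916) = 32572631/2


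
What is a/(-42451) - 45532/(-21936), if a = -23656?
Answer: 612949237/232801284 ≈ 2.6329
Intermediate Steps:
a/(-42451) - 45532/(-21936) = -23656/(-42451) - 45532/(-21936) = -23656*(-1/42451) - 45532*(-1/21936) = 23656/42451 + 11383/5484 = 612949237/232801284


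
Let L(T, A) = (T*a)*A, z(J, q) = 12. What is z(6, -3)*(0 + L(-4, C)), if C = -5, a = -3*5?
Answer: -3600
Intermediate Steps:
a = -15
L(T, A) = -15*A*T (L(T, A) = (T*(-15))*A = (-15*T)*A = -15*A*T)
z(6, -3)*(0 + L(-4, C)) = 12*(0 - 15*(-5)*(-4)) = 12*(0 - 300) = 12*(-300) = -3600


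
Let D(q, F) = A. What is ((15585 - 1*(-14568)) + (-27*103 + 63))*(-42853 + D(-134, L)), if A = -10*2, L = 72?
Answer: -1176220755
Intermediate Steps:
A = -20
D(q, F) = -20
((15585 - 1*(-14568)) + (-27*103 + 63))*(-42853 + D(-134, L)) = ((15585 - 1*(-14568)) + (-27*103 + 63))*(-42853 - 20) = ((15585 + 14568) + (-2781 + 63))*(-42873) = (30153 - 2718)*(-42873) = 27435*(-42873) = -1176220755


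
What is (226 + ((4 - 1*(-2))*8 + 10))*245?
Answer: 69580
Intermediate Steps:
(226 + ((4 - 1*(-2))*8 + 10))*245 = (226 + ((4 + 2)*8 + 10))*245 = (226 + (6*8 + 10))*245 = (226 + (48 + 10))*245 = (226 + 58)*245 = 284*245 = 69580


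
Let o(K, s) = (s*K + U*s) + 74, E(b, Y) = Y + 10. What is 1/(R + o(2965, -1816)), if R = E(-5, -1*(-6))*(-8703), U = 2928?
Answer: -1/10840862 ≈ -9.2244e-8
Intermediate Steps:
E(b, Y) = 10 + Y
o(K, s) = 74 + 2928*s + K*s (o(K, s) = (s*K + 2928*s) + 74 = (K*s + 2928*s) + 74 = (2928*s + K*s) + 74 = 74 + 2928*s + K*s)
R = -139248 (R = (10 - 1*(-6))*(-8703) = (10 + 6)*(-8703) = 16*(-8703) = -139248)
1/(R + o(2965, -1816)) = 1/(-139248 + (74 + 2928*(-1816) + 2965*(-1816))) = 1/(-139248 + (74 - 5317248 - 5384440)) = 1/(-139248 - 10701614) = 1/(-10840862) = -1/10840862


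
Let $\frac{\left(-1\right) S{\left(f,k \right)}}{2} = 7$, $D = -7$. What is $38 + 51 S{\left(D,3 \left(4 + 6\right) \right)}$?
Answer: $-676$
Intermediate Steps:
$S{\left(f,k \right)} = -14$ ($S{\left(f,k \right)} = \left(-2\right) 7 = -14$)
$38 + 51 S{\left(D,3 \left(4 + 6\right) \right)} = 38 + 51 \left(-14\right) = 38 - 714 = -676$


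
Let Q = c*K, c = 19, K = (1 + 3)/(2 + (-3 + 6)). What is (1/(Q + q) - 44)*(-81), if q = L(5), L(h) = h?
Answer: 359559/101 ≈ 3560.0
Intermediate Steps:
K = ⅘ (K = 4/(2 + 3) = 4/5 = 4*(⅕) = ⅘ ≈ 0.80000)
Q = 76/5 (Q = 19*(⅘) = 76/5 ≈ 15.200)
q = 5
(1/(Q + q) - 44)*(-81) = (1/(76/5 + 5) - 44)*(-81) = (1/(101/5) - 44)*(-81) = (5/101 - 44)*(-81) = -4439/101*(-81) = 359559/101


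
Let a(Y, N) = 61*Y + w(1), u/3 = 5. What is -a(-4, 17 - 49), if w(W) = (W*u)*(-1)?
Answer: 259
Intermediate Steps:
u = 15 (u = 3*5 = 15)
w(W) = -15*W (w(W) = (W*15)*(-1) = (15*W)*(-1) = -15*W)
a(Y, N) = -15 + 61*Y (a(Y, N) = 61*Y - 15*1 = 61*Y - 15 = -15 + 61*Y)
-a(-4, 17 - 49) = -(-15 + 61*(-4)) = -(-15 - 244) = -1*(-259) = 259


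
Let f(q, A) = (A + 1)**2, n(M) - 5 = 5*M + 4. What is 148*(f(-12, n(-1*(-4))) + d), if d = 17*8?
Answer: 153328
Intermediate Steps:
n(M) = 9 + 5*M (n(M) = 5 + (5*M + 4) = 5 + (4 + 5*M) = 9 + 5*M)
f(q, A) = (1 + A)**2
d = 136
148*(f(-12, n(-1*(-4))) + d) = 148*((1 + (9 + 5*(-1*(-4))))**2 + 136) = 148*((1 + (9 + 5*4))**2 + 136) = 148*((1 + (9 + 20))**2 + 136) = 148*((1 + 29)**2 + 136) = 148*(30**2 + 136) = 148*(900 + 136) = 148*1036 = 153328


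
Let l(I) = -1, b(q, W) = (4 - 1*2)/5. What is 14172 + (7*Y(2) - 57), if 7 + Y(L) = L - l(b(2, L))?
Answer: 14087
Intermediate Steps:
b(q, W) = ⅖ (b(q, W) = (4 - 2)*(⅕) = 2*(⅕) = ⅖)
Y(L) = -6 + L (Y(L) = -7 + (L - 1*(-1)) = -7 + (L + 1) = -7 + (1 + L) = -6 + L)
14172 + (7*Y(2) - 57) = 14172 + (7*(-6 + 2) - 57) = 14172 + (7*(-4) - 57) = 14172 + (-28 - 57) = 14172 - 85 = 14087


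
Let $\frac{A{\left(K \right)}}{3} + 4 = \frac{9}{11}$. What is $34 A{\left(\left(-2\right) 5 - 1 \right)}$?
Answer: $- \frac{3570}{11} \approx -324.55$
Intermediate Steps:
$A{\left(K \right)} = - \frac{105}{11}$ ($A{\left(K \right)} = -12 + 3 \cdot \frac{9}{11} = -12 + \frac{27}{11} = - \frac{105}{11}$)
$34 A{\left(\left(-2\right) 5 - 1 \right)} = 34 \left(- \frac{105}{11}\right) = - \frac{3570}{11}$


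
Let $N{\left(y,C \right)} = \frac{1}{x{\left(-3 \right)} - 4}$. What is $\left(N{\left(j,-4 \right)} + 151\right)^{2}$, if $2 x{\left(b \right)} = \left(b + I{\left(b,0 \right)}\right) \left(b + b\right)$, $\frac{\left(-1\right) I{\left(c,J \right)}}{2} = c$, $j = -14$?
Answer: $\frac{3849444}{169} \approx 22778.0$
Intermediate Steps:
$I{\left(c,J \right)} = - 2 c$
$x{\left(b \right)} = - b^{2}$ ($x{\left(b \right)} = \frac{\left(b - 2 b\right) \left(b + b\right)}{2} = \frac{- b 2 b}{2} = \frac{\left(-2\right) b^{2}}{2} = - b^{2}$)
$N{\left(y,C \right)} = - \frac{1}{13}$ ($N{\left(y,C \right)} = \frac{1}{- \left(-3\right)^{2} - 4} = \frac{1}{\left(-1\right) 9 - 4} = \frac{1}{-9 - 4} = \frac{1}{-13} = - \frac{1}{13}$)
$\left(N{\left(j,-4 \right)} + 151\right)^{2} = \left(- \frac{1}{13} + 151\right)^{2} = \left(\frac{1962}{13}\right)^{2} = \frac{3849444}{169}$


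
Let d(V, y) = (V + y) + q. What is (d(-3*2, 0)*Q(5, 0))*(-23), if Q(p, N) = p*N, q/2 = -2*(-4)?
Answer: 0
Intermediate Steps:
q = 16 (q = 2*(-2*(-4)) = 2*8 = 16)
Q(p, N) = N*p
d(V, y) = 16 + V + y (d(V, y) = (V + y) + 16 = 16 + V + y)
(d(-3*2, 0)*Q(5, 0))*(-23) = ((16 - 3*2 + 0)*(0*5))*(-23) = ((16 - 6 + 0)*0)*(-23) = (10*0)*(-23) = 0*(-23) = 0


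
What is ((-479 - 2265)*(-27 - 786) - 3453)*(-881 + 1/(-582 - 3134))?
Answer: -7292117639943/3716 ≈ -1.9624e+9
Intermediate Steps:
((-479 - 2265)*(-27 - 786) - 3453)*(-881 + 1/(-582 - 3134)) = (-2744*(-813) - 3453)*(-881 + 1/(-3716)) = (2230872 - 3453)*(-881 - 1/3716) = 2227419*(-3273797/3716) = -7292117639943/3716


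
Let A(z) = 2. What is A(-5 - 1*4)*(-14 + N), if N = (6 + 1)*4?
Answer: 28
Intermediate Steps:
N = 28 (N = 7*4 = 28)
A(-5 - 1*4)*(-14 + N) = 2*(-14 + 28) = 2*14 = 28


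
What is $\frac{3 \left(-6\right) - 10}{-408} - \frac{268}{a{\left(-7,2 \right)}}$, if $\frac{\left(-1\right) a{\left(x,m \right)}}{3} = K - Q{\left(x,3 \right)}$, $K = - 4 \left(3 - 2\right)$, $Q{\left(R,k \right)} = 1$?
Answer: $- \frac{9077}{510} \approx -17.798$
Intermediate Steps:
$K = -4$ ($K = \left(-4\right) 1 = -4$)
$a{\left(x,m \right)} = 15$ ($a{\left(x,m \right)} = - 3 \left(-4 - 1\right) = \left(-3\right) \left(-5\right) = 15$)
$\frac{3 \left(-6\right) - 10}{-408} - \frac{268}{a{\left(-7,2 \right)}} = \frac{3 \left(-6\right) - 10}{-408} - \frac{268}{15} = \left(-18 - 10\right) \left(- \frac{1}{408}\right) - \frac{268}{15} = \left(-28\right) \left(- \frac{1}{408}\right) - \frac{268}{15} = \frac{7}{102} - \frac{268}{15} = - \frac{9077}{510}$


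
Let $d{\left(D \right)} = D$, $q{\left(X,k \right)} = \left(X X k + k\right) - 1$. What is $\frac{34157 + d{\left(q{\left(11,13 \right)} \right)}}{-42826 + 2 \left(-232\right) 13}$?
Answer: $- \frac{5957}{8143} \approx -0.73155$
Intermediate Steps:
$q{\left(X,k \right)} = -1 + k + k X^{2}$ ($q{\left(X,k \right)} = \left(X^{2} k + k\right) - 1 = \left(k X^{2} + k\right) - 1 = \left(k + k X^{2}\right) - 1 = -1 + k + k X^{2}$)
$\frac{34157 + d{\left(q{\left(11,13 \right)} \right)}}{-42826 + 2 \left(-232\right) 13} = \frac{34157 + \left(-1 + 13 + 13 \cdot 11^{2}\right)}{-42826 + 2 \left(-232\right) 13} = \frac{34157 + \left(-1 + 13 + 13 \cdot 121\right)}{-42826 - 6032} = \frac{34157 + \left(-1 + 13 + 1573\right)}{-42826 - 6032} = \frac{34157 + 1585}{-48858} = 35742 \left(- \frac{1}{48858}\right) = - \frac{5957}{8143}$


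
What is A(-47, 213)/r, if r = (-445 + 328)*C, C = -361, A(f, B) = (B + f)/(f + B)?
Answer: 1/42237 ≈ 2.3676e-5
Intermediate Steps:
A(f, B) = 1 (A(f, B) = (B + f)/(B + f) = 1)
r = 42237 (r = (-445 + 328)*(-361) = -117*(-361) = 42237)
A(-47, 213)/r = 1/42237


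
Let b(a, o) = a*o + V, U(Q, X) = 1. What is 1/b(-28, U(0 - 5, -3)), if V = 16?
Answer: -1/12 ≈ -0.083333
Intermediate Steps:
b(a, o) = 16 + a*o (b(a, o) = a*o + 16 = 16 + a*o)
1/b(-28, U(0 - 5, -3)) = 1/(16 - 28*1) = 1/(16 - 28) = 1/(-12) = -1/12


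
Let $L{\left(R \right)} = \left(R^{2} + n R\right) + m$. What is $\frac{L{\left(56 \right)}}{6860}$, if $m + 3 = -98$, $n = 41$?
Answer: $\frac{5331}{6860} \approx 0.77711$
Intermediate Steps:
$m = -101$ ($m = -3 - 98 = -101$)
$L{\left(R \right)} = -101 + R^{2} + 41 R$ ($L{\left(R \right)} = \left(R^{2} + 41 R\right) - 101 = -101 + R^{2} + 41 R$)
$\frac{L{\left(56 \right)}}{6860} = \frac{-101 + 56^{2} + 41 \cdot 56}{6860} = \left(-101 + 3136 + 2296\right) \frac{1}{6860} = 5331 \cdot \frac{1}{6860} = \frac{5331}{6860}$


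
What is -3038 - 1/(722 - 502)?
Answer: -668361/220 ≈ -3038.0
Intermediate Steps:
-3038 - 1/(722 - 502) = -3038 - 1/220 = -668361/220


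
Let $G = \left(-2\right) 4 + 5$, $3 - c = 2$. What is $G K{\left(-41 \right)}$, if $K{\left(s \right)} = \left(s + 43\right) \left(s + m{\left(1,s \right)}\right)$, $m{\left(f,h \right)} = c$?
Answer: $240$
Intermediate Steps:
$c = 1$ ($c = 3 - 2 = 1$)
$m{\left(f,h \right)} = 1$
$K{\left(s \right)} = \left(1 + s\right) \left(43 + s\right)$ ($K{\left(s \right)} = \left(s + 43\right) \left(s + 1\right) = \left(43 + s\right) \left(1 + s\right) = \left(1 + s\right) \left(43 + s\right)$)
$G = -3$ ($G = -8 + 5 = -3$)
$G K{\left(-41 \right)} = - 3 \left(43 + \left(-41\right)^{2} + 44 \left(-41\right)\right) = - 3 \left(43 + 1681 - 1804\right) = \left(-3\right) \left(-80\right) = 240$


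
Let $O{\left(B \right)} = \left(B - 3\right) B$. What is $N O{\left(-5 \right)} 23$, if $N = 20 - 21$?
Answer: $-920$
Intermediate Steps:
$N = -1$
$O{\left(B \right)} = B \left(-3 + B\right)$ ($O{\left(B \right)} = \left(-3 + B\right) B = B \left(-3 + B\right)$)
$N O{\left(-5 \right)} 23 = - \left(-5\right) \left(-3 - 5\right) 23 = - \left(-5\right) \left(-8\right) 23 = \left(-1\right) 40 \cdot 23 = \left(-40\right) 23 = -920$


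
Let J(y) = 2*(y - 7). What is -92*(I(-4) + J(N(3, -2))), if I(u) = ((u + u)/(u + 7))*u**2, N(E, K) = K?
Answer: 16744/3 ≈ 5581.3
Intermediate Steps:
I(u) = 2*u**3/(7 + u) (I(u) = ((2*u)/(7 + u))*u**2 = (2*u/(7 + u))*u**2 = 2*u**3/(7 + u))
J(y) = -14 + 2*y (J(y) = 2*(-7 + y) = -14 + 2*y)
-92*(I(-4) + J(N(3, -2))) = -92*(2*(-4)**3/(7 - 4) + (-14 + 2*(-2))) = -92*(2*(-64)/3 + (-14 - 4)) = -92*(2*(-64)*(1/3) - 18) = -92*(-128/3 - 18) = -92*(-182/3) = 16744/3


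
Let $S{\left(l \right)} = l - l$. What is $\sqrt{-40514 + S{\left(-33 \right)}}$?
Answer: $i \sqrt{40514} \approx 201.28 i$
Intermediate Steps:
$S{\left(l \right)} = 0$
$\sqrt{-40514 + S{\left(-33 \right)}} = \sqrt{-40514 + 0} = \sqrt{-40514} = i \sqrt{40514}$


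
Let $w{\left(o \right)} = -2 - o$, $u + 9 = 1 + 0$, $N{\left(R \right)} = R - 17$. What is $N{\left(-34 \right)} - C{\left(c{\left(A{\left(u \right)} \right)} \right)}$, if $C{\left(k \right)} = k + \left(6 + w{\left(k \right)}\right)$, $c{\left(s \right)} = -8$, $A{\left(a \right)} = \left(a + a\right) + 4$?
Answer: $-55$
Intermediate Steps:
$N{\left(R \right)} = -17 + R$ ($N{\left(R \right)} = R - 17 = -17 + R$)
$u = -8$ ($u = -9 + \left(1 + 0\right) = -9 + 1 = -8$)
$A{\left(a \right)} = 4 + 2 a$ ($A{\left(a \right)} = 2 a + 4 = 4 + 2 a$)
$C{\left(k \right)} = 4$ ($C{\left(k \right)} = k + \left(6 - \left(2 + k\right)\right) = k - \left(-4 + k\right) = 4$)
$N{\left(-34 \right)} - C{\left(c{\left(A{\left(u \right)} \right)} \right)} = \left(-17 - 34\right) - 4 = -51 - 4 = -55$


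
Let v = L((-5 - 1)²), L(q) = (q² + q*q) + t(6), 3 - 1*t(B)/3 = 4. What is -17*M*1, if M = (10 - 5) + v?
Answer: -44098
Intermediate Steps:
t(B) = -3 (t(B) = 9 - 3*4 = 9 - 12 = -3)
L(q) = -3 + 2*q² (L(q) = (q² + q*q) - 3 = (q² + q²) - 3 = 2*q² - 3 = -3 + 2*q²)
v = 2589 (v = -3 + 2*((-5 - 1)²)² = -3 + 2*((-6)²)² = -3 + 2*36² = -3 + 2*1296 = -3 + 2592 = 2589)
M = 2594 (M = (10 - 5) + 2589 = 5 + 2589 = 2594)
-17*M*1 = -17*2594*1 = -44098*1 = -44098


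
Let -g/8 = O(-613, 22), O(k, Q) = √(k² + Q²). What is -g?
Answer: 8*√376253 ≈ 4907.2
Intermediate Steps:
O(k, Q) = √(Q² + k²)
g = -8*√376253 (g = -8*√(22² + (-613)²) = -8*√(484 + 375769) = -8*√376253 ≈ -4907.2)
-g = -(-8)*√376253 = 8*√376253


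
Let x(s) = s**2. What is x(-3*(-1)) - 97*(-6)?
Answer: 591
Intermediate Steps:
x(-3*(-1)) - 97*(-6) = (-3*(-1))**2 - 97*(-6) = 3**2 + 582 = 9 + 582 = 591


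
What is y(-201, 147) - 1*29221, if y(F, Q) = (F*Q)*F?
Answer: 5909726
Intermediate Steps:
y(F, Q) = Q*F²
y(-201, 147) - 1*29221 = 147*(-201)² - 1*29221 = 147*40401 - 29221 = 5938947 - 29221 = 5909726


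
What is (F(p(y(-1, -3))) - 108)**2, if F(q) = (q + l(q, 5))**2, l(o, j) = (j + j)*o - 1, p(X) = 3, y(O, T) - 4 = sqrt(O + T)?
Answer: 839056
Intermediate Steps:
y(O, T) = 4 + sqrt(O + T)
l(o, j) = -1 + 2*j*o (l(o, j) = (2*j)*o - 1 = 2*j*o - 1 = -1 + 2*j*o)
F(q) = (-1 + 11*q)**2 (F(q) = (q + (-1 + 2*5*q))**2 = (q + (-1 + 10*q))**2 = (-1 + 11*q)**2)
(F(p(y(-1, -3))) - 108)**2 = ((-1 + 11*3)**2 - 108)**2 = ((-1 + 33)**2 - 108)**2 = (32**2 - 108)**2 = (1024 - 108)**2 = 916**2 = 839056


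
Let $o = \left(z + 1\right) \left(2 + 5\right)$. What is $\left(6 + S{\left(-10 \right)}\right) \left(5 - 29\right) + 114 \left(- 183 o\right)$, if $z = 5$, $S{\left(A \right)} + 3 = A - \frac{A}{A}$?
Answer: $-876012$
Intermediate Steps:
$S{\left(A \right)} = -4 + A$ ($S{\left(A \right)} = -3 + \left(A - \frac{A}{A}\right) = -3 + \left(A - 1\right) = -3 + \left(-1 + A\right) = -4 + A$)
$o = 42$ ($o = \left(5 + 1\right) \left(2 + 5\right) = 6 \cdot 7 = 42$)
$\left(6 + S{\left(-10 \right)}\right) \left(5 - 29\right) + 114 \left(- 183 o\right) = \left(6 - 14\right) \left(5 - 29\right) + 114 \left(\left(-183\right) 42\right) = \left(6 - 14\right) \left(-24\right) + 114 \left(-7686\right) = \left(-8\right) \left(-24\right) - 876204 = 192 - 876204 = -876012$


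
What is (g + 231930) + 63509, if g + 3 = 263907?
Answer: 559343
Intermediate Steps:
g = 263904 (g = -3 + 263907 = 263904)
(g + 231930) + 63509 = (263904 + 231930) + 63509 = 495834 + 63509 = 559343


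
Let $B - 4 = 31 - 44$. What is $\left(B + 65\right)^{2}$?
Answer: $3136$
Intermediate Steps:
$B = -9$ ($B = 4 + \left(31 - 44\right) = 4 - 13 = -9$)
$\left(B + 65\right)^{2} = \left(-9 + 65\right)^{2} = 56^{2} = 3136$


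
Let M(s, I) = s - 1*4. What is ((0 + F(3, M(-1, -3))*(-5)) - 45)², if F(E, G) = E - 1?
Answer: 3025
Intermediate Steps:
M(s, I) = -4 + s (M(s, I) = s - 4 = -4 + s)
F(E, G) = -1 + E
((0 + F(3, M(-1, -3))*(-5)) - 45)² = ((0 + (-1 + 3)*(-5)) - 45)² = ((0 + 2*(-5)) - 45)² = ((0 - 10) - 45)² = (-10 - 45)² = (-55)² = 3025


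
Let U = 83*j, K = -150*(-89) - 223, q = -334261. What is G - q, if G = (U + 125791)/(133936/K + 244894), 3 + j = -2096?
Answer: 179100139738102/535809579 ≈ 3.3426e+5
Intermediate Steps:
j = -2099 (j = -3 - 2096 = -2099)
K = 13127 (K = 13350 - 223 = 13127)
U = -174217 (U = 83*(-2099) = -174217)
G = -105948017/535809579 (G = (-174217 + 125791)/(133936/13127 + 244894) = -48426/(133936*(1/13127) + 244894) = -48426/(133936/13127 + 244894) = -48426/3214857474/13127 = -48426*13127/3214857474 = -105948017/535809579 ≈ -0.19773)
G - q = -105948017/535809579 - 1*(-334261) = -105948017/535809579 + 334261 = 179100139738102/535809579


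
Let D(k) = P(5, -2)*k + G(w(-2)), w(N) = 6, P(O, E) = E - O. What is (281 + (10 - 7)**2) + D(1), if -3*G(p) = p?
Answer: 281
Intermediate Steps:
G(p) = -p/3
D(k) = -2 - 7*k (D(k) = (-2 - 1*5)*k - 1/3*6 = (-2 - 5)*k - 2 = -7*k - 2 = -2 - 7*k)
(281 + (10 - 7)**2) + D(1) = (281 + (10 - 7)**2) + (-2 - 7*1) = (281 + 3**2) + (-2 - 7) = (281 + 9) - 9 = 290 - 9 = 281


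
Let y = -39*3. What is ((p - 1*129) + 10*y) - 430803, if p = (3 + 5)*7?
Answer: -432046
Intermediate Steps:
p = 56 (p = 8*7 = 56)
y = -117
((p - 1*129) + 10*y) - 430803 = ((56 - 1*129) + 10*(-117)) - 430803 = ((56 - 129) - 1170) - 430803 = (-73 - 1170) - 430803 = -1243 - 430803 = -432046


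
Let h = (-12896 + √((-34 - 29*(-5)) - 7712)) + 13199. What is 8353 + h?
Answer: 8656 + I*√7601 ≈ 8656.0 + 87.184*I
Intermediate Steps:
h = 303 + I*√7601 (h = (-12896 + √((-34 + 145) - 7712)) + 13199 = (-12896 + √(111 - 7712)) + 13199 = (-12896 + √(-7601)) + 13199 = (-12896 + I*√7601) + 13199 = 303 + I*√7601 ≈ 303.0 + 87.184*I)
8353 + h = 8353 + (303 + I*√7601) = 8656 + I*√7601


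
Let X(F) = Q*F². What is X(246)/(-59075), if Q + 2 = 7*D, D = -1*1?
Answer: 544644/59075 ≈ 9.2195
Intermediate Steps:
D = -1
Q = -9 (Q = -2 + 7*(-1) = -2 - 7 = -9)
X(F) = -9*F²
X(246)/(-59075) = -9*246²/(-59075) = -9*60516*(-1/59075) = -544644*(-1/59075) = 544644/59075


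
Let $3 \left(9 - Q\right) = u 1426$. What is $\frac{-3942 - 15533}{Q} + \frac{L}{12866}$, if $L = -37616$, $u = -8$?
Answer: $- \frac{118183501}{14712271} \approx -8.033$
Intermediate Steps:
$Q = \frac{11435}{3}$ ($Q = 9 - \frac{\left(-8\right) 1426}{3} = 9 - - \frac{11408}{3} = 9 + \frac{11408}{3} = \frac{11435}{3} \approx 3811.7$)
$\frac{-3942 - 15533}{Q} + \frac{L}{12866} = \frac{-3942 - 15533}{\frac{11435}{3}} - \frac{37616}{12866} = \left(-3942 - 15533\right) \frac{3}{11435} - \frac{18808}{6433} = \left(-19475\right) \frac{3}{11435} - \frac{18808}{6433} = - \frac{11685}{2287} - \frac{18808}{6433} = - \frac{118183501}{14712271}$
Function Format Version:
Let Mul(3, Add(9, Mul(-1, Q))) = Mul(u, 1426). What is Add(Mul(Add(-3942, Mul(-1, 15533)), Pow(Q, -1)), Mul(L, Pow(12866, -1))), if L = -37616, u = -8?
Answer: Rational(-118183501, 14712271) ≈ -8.0330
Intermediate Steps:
Q = Rational(11435, 3) (Q = Add(9, Mul(Rational(-1, 3), Mul(-8, 1426))) = Add(9, Mul(Rational(-1, 3), -11408)) = Add(9, Rational(11408, 3)) = Rational(11435, 3) ≈ 3811.7)
Add(Mul(Add(-3942, Mul(-1, 15533)), Pow(Q, -1)), Mul(L, Pow(12866, -1))) = Add(Mul(Add(-3942, Mul(-1, 15533)), Pow(Rational(11435, 3), -1)), Mul(-37616, Pow(12866, -1))) = Add(Mul(Add(-3942, -15533), Rational(3, 11435)), Mul(-37616, Rational(1, 12866))) = Add(Mul(-19475, Rational(3, 11435)), Rational(-18808, 6433)) = Add(Rational(-11685, 2287), Rational(-18808, 6433)) = Rational(-118183501, 14712271)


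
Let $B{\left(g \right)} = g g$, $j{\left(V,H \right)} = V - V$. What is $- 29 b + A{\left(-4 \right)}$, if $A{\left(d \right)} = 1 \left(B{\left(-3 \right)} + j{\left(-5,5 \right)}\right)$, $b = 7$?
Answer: $-194$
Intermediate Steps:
$j{\left(V,H \right)} = 0$
$B{\left(g \right)} = g^{2}$
$A{\left(d \right)} = 9$ ($A{\left(d \right)} = 1 \left(\left(-3\right)^{2} + 0\right) = 1 \left(9 + 0\right) = 1 \cdot 9 = 9$)
$- 29 b + A{\left(-4 \right)} = \left(-29\right) 7 + 9 = -203 + 9 = -194$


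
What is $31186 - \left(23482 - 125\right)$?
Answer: $7829$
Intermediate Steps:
$31186 - \left(23482 - 125\right) = 31186 + \left(\left(-6865 + 125\right) - 16617\right) = 31186 - 23357 = 7829$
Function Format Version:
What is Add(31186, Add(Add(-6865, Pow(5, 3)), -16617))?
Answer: 7829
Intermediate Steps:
Add(31186, Add(Add(-6865, Pow(5, 3)), -16617)) = Add(31186, Add(Add(-6865, 125), -16617)) = Add(31186, Add(-6740, -16617)) = Add(31186, -23357) = 7829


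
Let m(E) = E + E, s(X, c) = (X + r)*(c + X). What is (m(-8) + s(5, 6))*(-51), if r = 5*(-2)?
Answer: 3621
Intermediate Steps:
r = -10
s(X, c) = (-10 + X)*(X + c) (s(X, c) = (X - 10)*(c + X) = (-10 + X)*(X + c))
m(E) = 2*E
(m(-8) + s(5, 6))*(-51) = (2*(-8) + (5**2 - 10*5 - 10*6 + 5*6))*(-51) = (-16 + (25 - 50 - 60 + 30))*(-51) = (-16 - 55)*(-51) = -71*(-51) = 3621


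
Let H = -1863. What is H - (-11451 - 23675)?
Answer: 33263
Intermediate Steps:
H - (-11451 - 23675) = -1863 - (-11451 - 23675) = -1863 - 1*(-35126) = -1863 + 35126 = 33263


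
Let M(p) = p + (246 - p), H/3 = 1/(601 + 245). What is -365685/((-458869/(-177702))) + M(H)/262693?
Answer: -17070567513476136/120541674217 ≈ -1.4162e+5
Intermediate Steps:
H = 1/282 (H = 3/(601 + 245) = 3/846 = 3*(1/846) = 1/282 ≈ 0.0035461)
M(p) = 246
-365685/((-458869/(-177702))) + M(H)/262693 = -365685/((-458869/(-177702))) + 246/262693 = -365685/((-458869*(-1/177702))) + 246*(1/262693) = -365685/458869/177702 + 246/262693 = -365685*177702/458869 + 246/262693 = -64982955870/458869 + 246/262693 = -17070567513476136/120541674217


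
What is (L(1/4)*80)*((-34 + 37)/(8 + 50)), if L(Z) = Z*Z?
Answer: 15/58 ≈ 0.25862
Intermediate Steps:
L(Z) = Z²
(L(1/4)*80)*((-34 + 37)/(8 + 50)) = ((1/4)²*80)*((-34 + 37)/(8 + 50)) = ((¼)²*80)*(3/58) = ((1/16)*80)*(3*(1/58)) = 5*(3/58) = 15/58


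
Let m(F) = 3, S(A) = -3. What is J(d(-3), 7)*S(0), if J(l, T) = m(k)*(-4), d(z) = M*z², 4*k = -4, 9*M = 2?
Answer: 36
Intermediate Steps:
M = 2/9 (M = (⅑)*2 = 2/9 ≈ 0.22222)
k = -1 (k = (¼)*(-4) = -1)
d(z) = 2*z²/9
J(l, T) = -12 (J(l, T) = 3*(-4) = -12)
J(d(-3), 7)*S(0) = -12*(-3) = 36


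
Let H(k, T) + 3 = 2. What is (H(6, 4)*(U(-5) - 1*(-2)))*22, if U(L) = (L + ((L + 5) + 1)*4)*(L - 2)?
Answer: -198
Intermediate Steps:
H(k, T) = -1 (H(k, T) = -3 + 2 = -1)
U(L) = (-2 + L)*(24 + 5*L) (U(L) = (L + ((5 + L) + 1)*4)*(-2 + L) = (L + (6 + L)*4)*(-2 + L) = (L + (24 + 4*L))*(-2 + L) = (24 + 5*L)*(-2 + L) = (-2 + L)*(24 + 5*L))
(H(6, 4)*(U(-5) - 1*(-2)))*22 = -((-48 + 5*(-5)² + 14*(-5)) - 1*(-2))*22 = -((-48 + 5*25 - 70) + 2)*22 = -((-48 + 125 - 70) + 2)*22 = -(7 + 2)*22 = -1*9*22 = -9*22 = -198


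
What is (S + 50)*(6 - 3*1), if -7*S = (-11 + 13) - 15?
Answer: 1089/7 ≈ 155.57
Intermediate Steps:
S = 13/7 (S = -((-11 + 13) - 15)/7 = -(2 - 15)/7 = -⅐*(-13) = 13/7 ≈ 1.8571)
(S + 50)*(6 - 3*1) = (13/7 + 50)*(6 - 3*1) = 363*(6 - 3)/7 = (363/7)*3 = 1089/7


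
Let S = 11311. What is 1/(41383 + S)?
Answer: 1/52694 ≈ 1.8978e-5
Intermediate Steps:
1/(41383 + S) = 1/(41383 + 11311) = 1/52694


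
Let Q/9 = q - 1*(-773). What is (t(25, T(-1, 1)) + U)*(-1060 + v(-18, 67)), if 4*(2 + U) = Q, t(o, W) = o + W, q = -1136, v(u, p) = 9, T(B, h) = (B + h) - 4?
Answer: 3353741/4 ≈ 8.3844e+5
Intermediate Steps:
T(B, h) = -4 + B + h
t(o, W) = W + o
Q = -3267 (Q = 9*(-1136 - 1*(-773)) = 9*(-1136 + 773) = 9*(-363) = -3267)
U = -3275/4 (U = -2 + (¼)*(-3267) = -2 - 3267/4 = -3275/4 ≈ -818.75)
(t(25, T(-1, 1)) + U)*(-1060 + v(-18, 67)) = (((-4 - 1 + 1) + 25) - 3275/4)*(-1060 + 9) = ((-4 + 25) - 3275/4)*(-1051) = (21 - 3275/4)*(-1051) = -3191/4*(-1051) = 3353741/4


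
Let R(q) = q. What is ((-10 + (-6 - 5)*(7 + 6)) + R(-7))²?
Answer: 25600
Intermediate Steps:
((-10 + (-6 - 5)*(7 + 6)) + R(-7))² = ((-10 + (-6 - 5)*(7 + 6)) - 7)² = ((-10 - 11*13) - 7)² = ((-10 - 143) - 7)² = (-153 - 7)² = (-160)² = 25600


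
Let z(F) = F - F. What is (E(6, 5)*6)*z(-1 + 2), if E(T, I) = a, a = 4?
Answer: 0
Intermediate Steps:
E(T, I) = 4
z(F) = 0
(E(6, 5)*6)*z(-1 + 2) = (4*6)*0 = 24*0 = 0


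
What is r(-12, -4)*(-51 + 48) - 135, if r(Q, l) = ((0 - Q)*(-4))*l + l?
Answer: -699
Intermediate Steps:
r(Q, l) = l + 4*Q*l (r(Q, l) = (-Q*(-4))*l + l = (4*Q)*l + l = 4*Q*l + l = l + 4*Q*l)
r(-12, -4)*(-51 + 48) - 135 = (-4*(1 + 4*(-12)))*(-51 + 48) - 135 = -4*(1 - 48)*(-3) - 135 = -4*(-47)*(-3) - 135 = 188*(-3) - 135 = -564 - 135 = -699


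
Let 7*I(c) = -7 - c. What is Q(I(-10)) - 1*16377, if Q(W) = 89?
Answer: -16288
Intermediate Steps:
I(c) = -1 - c/7 (I(c) = (-7 - c)/7 = -1 - c/7)
Q(I(-10)) - 1*16377 = 89 - 1*16377 = 89 - 16377 = -16288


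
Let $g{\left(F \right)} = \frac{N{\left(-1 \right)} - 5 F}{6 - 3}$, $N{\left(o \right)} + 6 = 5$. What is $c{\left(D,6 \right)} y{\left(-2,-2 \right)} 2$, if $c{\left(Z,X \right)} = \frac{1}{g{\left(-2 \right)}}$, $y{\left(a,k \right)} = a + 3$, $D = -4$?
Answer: $\frac{2}{3} \approx 0.66667$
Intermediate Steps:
$N{\left(o \right)} = -1$ ($N{\left(o \right)} = -6 + 5 = -1$)
$y{\left(a,k \right)} = 3 + a$
$g{\left(F \right)} = - \frac{1}{3} - \frac{5 F}{3}$ ($g{\left(F \right)} = \frac{-1 - 5 F}{6 - 3} = \frac{-1 - 5 F}{3} = \left(-1 - 5 F\right) \frac{1}{3} = - \frac{1}{3} - \frac{5 F}{3}$)
$c{\left(Z,X \right)} = \frac{1}{3}$ ($c{\left(Z,X \right)} = \frac{1}{- \frac{1}{3} - - \frac{10}{3}} = \frac{1}{- \frac{1}{3} + \frac{10}{3}} = \frac{1}{3}$)
$c{\left(D,6 \right)} y{\left(-2,-2 \right)} 2 = \frac{3 - 2}{3} \cdot 2 = \frac{1}{3} \cdot 1 \cdot 2 = \frac{1}{3} \cdot 2 = \frac{2}{3}$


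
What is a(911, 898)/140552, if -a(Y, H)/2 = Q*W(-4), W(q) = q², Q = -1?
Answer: 4/17569 ≈ 0.00022767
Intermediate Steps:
a(Y, H) = 32 (a(Y, H) = -(-2)*(-4)² = -(-2)*16 = -2*(-16) = 32)
a(911, 898)/140552 = 32/140552 = 32*(1/140552) = 4/17569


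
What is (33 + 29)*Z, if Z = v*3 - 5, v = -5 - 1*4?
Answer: -1984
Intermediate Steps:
v = -9 (v = -5 - 4 = -9)
Z = -32 (Z = -9*3 - 5 = -27 - 5 = -32)
(33 + 29)*Z = (33 + 29)*(-32) = 62*(-32) = -1984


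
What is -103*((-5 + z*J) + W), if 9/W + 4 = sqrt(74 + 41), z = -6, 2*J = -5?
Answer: -11742/11 - 103*sqrt(115)/11 ≈ -1167.9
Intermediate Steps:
J = -5/2 (J = (1/2)*(-5) = -5/2 ≈ -2.5000)
W = 9/(-4 + sqrt(115)) (W = 9/(-4 + sqrt(74 + 41)) = 9/(-4 + sqrt(115)) ≈ 1.3385)
-103*((-5 + z*J) + W) = -103*((-5 - 6*(-5/2)) + (4/11 + sqrt(115)/11)) = -103*((-5 + 15) + (4/11 + sqrt(115)/11)) = -103*(10 + (4/11 + sqrt(115)/11)) = -103*(114/11 + sqrt(115)/11) = -11742/11 - 103*sqrt(115)/11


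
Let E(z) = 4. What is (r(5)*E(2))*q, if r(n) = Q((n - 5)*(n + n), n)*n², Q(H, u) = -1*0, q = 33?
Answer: 0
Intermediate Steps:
Q(H, u) = 0
r(n) = 0 (r(n) = 0*n² = 0)
(r(5)*E(2))*q = (0*4)*33 = 0*33 = 0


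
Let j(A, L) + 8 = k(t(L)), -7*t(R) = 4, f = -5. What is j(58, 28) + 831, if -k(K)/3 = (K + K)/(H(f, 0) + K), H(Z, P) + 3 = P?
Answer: 20551/25 ≈ 822.04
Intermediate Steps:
H(Z, P) = -3 + P
t(R) = -4/7 (t(R) = -⅐*4 = -4/7)
k(K) = -6*K/(-3 + K) (k(K) = -3*(K + K)/((-3 + 0) + K) = -3*2*K/(-3 + K) = -6*K/(-3 + K))
j(A, L) = -224/25 (j(A, L) = -8 - 6*(-4/7)/(-3 - 4/7) = -8 - 6*(-4/7)/(-25/7) = -8 - 6*(-4/7)*(-7/25) = -8 - 24/25 = -224/25)
j(58, 28) + 831 = -224/25 + 831 = 20551/25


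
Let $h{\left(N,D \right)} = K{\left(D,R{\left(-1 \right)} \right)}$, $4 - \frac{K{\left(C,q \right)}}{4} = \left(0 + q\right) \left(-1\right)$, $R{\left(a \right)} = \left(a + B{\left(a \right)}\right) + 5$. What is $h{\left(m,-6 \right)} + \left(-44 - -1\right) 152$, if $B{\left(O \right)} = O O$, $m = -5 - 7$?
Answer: $-6500$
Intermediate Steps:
$m = -12$ ($m = -5 - 7 = -12$)
$B{\left(O \right)} = O^{2}$
$R{\left(a \right)} = 5 + a + a^{2}$ ($R{\left(a \right)} = \left(a + a^{2}\right) + 5 = 5 + a + a^{2}$)
$K{\left(C,q \right)} = 16 + 4 q$ ($K{\left(C,q \right)} = 16 - 4 \left(0 + q\right) \left(-1\right) = 16 - 4 q \left(-1\right) = 16 - 4 \left(- q\right) = 16 + 4 q$)
$h{\left(N,D \right)} = 36$ ($h{\left(N,D \right)} = 16 + 4 \left(5 - 1 + \left(-1\right)^{2}\right) = 16 + 4 \left(5 - 1 + 1\right) = 16 + 4 \cdot 5 = 16 + 20 = 36$)
$h{\left(m,-6 \right)} + \left(-44 - -1\right) 152 = 36 + \left(-44 - -1\right) 152 = 36 + \left(-44 + 1\right) 152 = 36 - 6536 = -6500$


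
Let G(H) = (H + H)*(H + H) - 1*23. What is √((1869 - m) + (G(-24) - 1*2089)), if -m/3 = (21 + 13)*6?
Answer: 9*√33 ≈ 51.701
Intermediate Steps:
m = -612 (m = -3*(21 + 13)*6 = -102*6 = -3*204 = -612)
G(H) = -23 + 4*H² (G(H) = (2*H)*(2*H) - 23 = 4*H² - 23 = -23 + 4*H²)
√((1869 - m) + (G(-24) - 1*2089)) = √((1869 - 1*(-612)) + ((-23 + 4*(-24)²) - 1*2089)) = √((1869 + 612) + ((-23 + 4*576) - 2089)) = √(2481 + ((-23 + 2304) - 2089)) = √(2481 + (2281 - 2089)) = √(2481 + 192) = √2673 = 9*√33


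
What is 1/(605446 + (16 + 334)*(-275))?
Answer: 1/509196 ≈ 1.9639e-6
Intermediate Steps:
1/(605446 + (16 + 334)*(-275)) = 1/(605446 + 350*(-275)) = 1/(605446 - 96250) = 1/509196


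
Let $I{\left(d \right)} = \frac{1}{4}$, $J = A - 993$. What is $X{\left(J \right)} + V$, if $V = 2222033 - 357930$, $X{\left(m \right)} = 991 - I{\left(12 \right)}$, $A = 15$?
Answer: $\frac{7460375}{4} \approx 1.8651 \cdot 10^{6}$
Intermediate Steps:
$J = -978$ ($J = 15 - 993 = -978$)
$I{\left(d \right)} = \frac{1}{4}$
$X{\left(m \right)} = \frac{3963}{4}$ ($X{\left(m \right)} = 991 - \frac{1}{4} = \frac{3963}{4}$)
$V = 1864103$ ($V = 2222033 - 357930 = 1864103$)
$X{\left(J \right)} + V = \frac{3963}{4} + 1864103 = \frac{7460375}{4}$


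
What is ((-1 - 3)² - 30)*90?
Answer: -1260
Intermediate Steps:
((-1 - 3)² - 30)*90 = ((-4)² - 30)*90 = (16 - 30)*90 = -14*90 = -1260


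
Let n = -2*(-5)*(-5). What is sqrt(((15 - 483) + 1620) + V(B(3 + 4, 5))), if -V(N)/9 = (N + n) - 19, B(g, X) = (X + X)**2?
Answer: 3*sqrt(97) ≈ 29.547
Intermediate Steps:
n = -50 (n = 10*(-5) = -50)
B(g, X) = 4*X**2 (B(g, X) = (2*X)**2 = 4*X**2)
V(N) = 621 - 9*N (V(N) = -9*((N - 50) - 19) = -9*((-50 + N) - 19) = -9*(-69 + N) = 621 - 9*N)
sqrt(((15 - 483) + 1620) + V(B(3 + 4, 5))) = sqrt(((15 - 483) + 1620) + (621 - 36*5**2)) = sqrt((-468 + 1620) + (621 - 36*25)) = sqrt(1152 + (621 - 9*100)) = sqrt(1152 + (621 - 900)) = sqrt(1152 - 279) = sqrt(873) = 3*sqrt(97)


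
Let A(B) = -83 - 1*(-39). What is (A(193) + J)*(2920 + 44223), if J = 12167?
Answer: 571514589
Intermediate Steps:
A(B) = -44 (A(B) = -83 + 39 = -44)
(A(193) + J)*(2920 + 44223) = (-44 + 12167)*(2920 + 44223) = 12123*47143 = 571514589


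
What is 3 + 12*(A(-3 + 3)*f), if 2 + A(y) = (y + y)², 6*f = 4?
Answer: -13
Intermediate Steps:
f = ⅔ (f = (⅙)*4 = ⅔ ≈ 0.66667)
A(y) = -2 + 4*y² (A(y) = -2 + (y + y)² = -2 + (2*y)² = -2 + 4*y²)
3 + 12*(A(-3 + 3)*f) = 3 + 12*((-2 + 4*(-3 + 3)²)*(⅔)) = 3 + 12*((-2 + 4*0²)*(⅔)) = 3 + 12*((-2 + 4*0)*(⅔)) = 3 + 12*((-2 + 0)*(⅔)) = 3 + 12*(-2*⅔) = 3 + 12*(-4/3) = 3 - 16 = -13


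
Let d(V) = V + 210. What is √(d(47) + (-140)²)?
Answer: √19857 ≈ 140.91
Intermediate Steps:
d(V) = 210 + V
√(d(47) + (-140)²) = √((210 + 47) + (-140)²) = √(257 + 19600) = √19857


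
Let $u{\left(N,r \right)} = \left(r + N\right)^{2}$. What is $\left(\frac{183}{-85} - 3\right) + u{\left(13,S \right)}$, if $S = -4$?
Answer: $\frac{6447}{85} \approx 75.847$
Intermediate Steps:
$u{\left(N,r \right)} = \left(N + r\right)^{2}$
$\left(\frac{183}{-85} - 3\right) + u{\left(13,S \right)} = \left(\frac{183}{-85} - 3\right) + \left(13 - 4\right)^{2} = \left(183 \left(- \frac{1}{85}\right) - 3\right) + 9^{2} = \left(- \frac{183}{85} - 3\right) + 81 = - \frac{438}{85} + 81 = \frac{6447}{85}$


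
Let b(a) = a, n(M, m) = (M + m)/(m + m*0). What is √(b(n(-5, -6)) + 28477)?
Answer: √1025238/6 ≈ 168.76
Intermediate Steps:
n(M, m) = (M + m)/m (n(M, m) = (M + m)/(m + 0) = (M + m)/m)
√(b(n(-5, -6)) + 28477) = √((-5 - 6)/(-6) + 28477) = √(-⅙*(-11) + 28477) = √(11/6 + 28477) = √(170873/6) = √1025238/6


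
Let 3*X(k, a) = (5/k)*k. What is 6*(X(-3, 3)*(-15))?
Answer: -150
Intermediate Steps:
X(k, a) = 5/3 (X(k, a) = ((5/k)*k)/3 = (⅓)*5 = 5/3)
6*(X(-3, 3)*(-15)) = 6*((5/3)*(-15)) = 6*(-25) = -150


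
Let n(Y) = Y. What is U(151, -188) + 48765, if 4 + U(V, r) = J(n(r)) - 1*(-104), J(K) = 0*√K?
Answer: 48865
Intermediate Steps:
J(K) = 0
U(V, r) = 100 (U(V, r) = -4 + (0 - 1*(-104)) = -4 + (0 + 104) = -4 + 104 = 100)
U(151, -188) + 48765 = 100 + 48765 = 48865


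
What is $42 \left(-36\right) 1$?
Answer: $-1512$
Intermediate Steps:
$42 \left(-36\right) 1 = \left(-1512\right) 1 = -1512$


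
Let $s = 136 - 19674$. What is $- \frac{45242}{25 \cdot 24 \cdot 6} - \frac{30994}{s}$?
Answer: $- \frac{193089949}{17584200} \approx -10.981$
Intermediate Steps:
$s = -19538$ ($s = 136 - 19674 = -19538$)
$- \frac{45242}{25 \cdot 24 \cdot 6} - \frac{30994}{s} = - \frac{45242}{25 \cdot 24 \cdot 6} - \frac{30994}{-19538} = - \frac{45242}{600 \cdot 6} - - \frac{15497}{9769} = - \frac{45242}{3600} + \frac{15497}{9769} = \left(-45242\right) \frac{1}{3600} + \frac{15497}{9769} = - \frac{22621}{1800} + \frac{15497}{9769} = - \frac{193089949}{17584200}$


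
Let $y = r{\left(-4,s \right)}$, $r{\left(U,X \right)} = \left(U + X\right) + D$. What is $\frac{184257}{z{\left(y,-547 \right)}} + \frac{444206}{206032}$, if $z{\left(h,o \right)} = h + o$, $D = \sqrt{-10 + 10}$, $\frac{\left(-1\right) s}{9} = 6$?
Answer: $- \frac{18847046797}{62324680} \approx -302.4$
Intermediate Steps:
$s = -54$ ($s = \left(-9\right) 6 = -54$)
$D = 0$ ($D = \sqrt{0} = 0$)
$r{\left(U,X \right)} = U + X$ ($r{\left(U,X \right)} = \left(U + X\right) + 0 = U + X$)
$y = -58$ ($y = -4 - 54 = -58$)
$\frac{184257}{z{\left(y,-547 \right)}} + \frac{444206}{206032} = \frac{184257}{-58 - 547} + \frac{444206}{206032} = \frac{184257}{-605} + 444206 \cdot \frac{1}{206032} = 184257 \left(- \frac{1}{605}\right) + \frac{222103}{103016} = - \frac{184257}{605} + \frac{222103}{103016} = - \frac{18847046797}{62324680}$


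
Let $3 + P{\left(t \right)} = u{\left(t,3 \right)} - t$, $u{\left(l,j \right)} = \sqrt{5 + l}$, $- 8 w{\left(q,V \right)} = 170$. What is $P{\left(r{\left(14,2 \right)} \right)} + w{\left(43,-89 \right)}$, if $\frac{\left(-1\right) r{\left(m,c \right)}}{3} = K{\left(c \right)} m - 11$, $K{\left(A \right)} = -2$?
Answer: $- \frac{565}{4} + \sqrt{122} \approx -130.2$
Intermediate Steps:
$w{\left(q,V \right)} = - \frac{85}{4}$ ($w{\left(q,V \right)} = \left(- \frac{1}{8}\right) 170 = - \frac{85}{4}$)
$r{\left(m,c \right)} = 33 + 6 m$ ($r{\left(m,c \right)} = - 3 \left(- 2 m - 11\right) = - 3 \left(-11 - 2 m\right) = 33 + 6 m$)
$P{\left(t \right)} = -3 + \sqrt{5 + t} - t$ ($P{\left(t \right)} = -3 - \left(t - \sqrt{5 + t}\right) = -3 + \sqrt{5 + t} - t$)
$P{\left(r{\left(14,2 \right)} \right)} + w{\left(43,-89 \right)} = \left(-3 + \sqrt{5 + \left(33 + 6 \cdot 14\right)} - \left(33 + 6 \cdot 14\right)\right) - \frac{85}{4} = \left(-3 + \sqrt{5 + \left(33 + 84\right)} - \left(33 + 84\right)\right) - \frac{85}{4} = \left(-3 + \sqrt{5 + 117} - 117\right) - \frac{85}{4} = \left(-3 + \sqrt{122} - 117\right) - \frac{85}{4} = \left(-120 + \sqrt{122}\right) - \frac{85}{4} = - \frac{565}{4} + \sqrt{122}$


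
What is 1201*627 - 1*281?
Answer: 752746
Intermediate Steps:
1201*627 - 1*281 = 753027 - 281 = 752746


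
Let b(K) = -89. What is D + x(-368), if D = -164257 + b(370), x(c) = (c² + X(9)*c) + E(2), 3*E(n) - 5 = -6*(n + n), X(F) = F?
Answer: -96721/3 ≈ -32240.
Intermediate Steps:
E(n) = 5/3 - 4*n (E(n) = 5/3 + (-6*(n + n))/3 = 5/3 + (-12*n)/3 = 5/3 - 4*n)
x(c) = -19/3 + c² + 9*c (x(c) = (c² + 9*c) + (5/3 - 4*2) = (c² + 9*c) + (5/3 - 8) = (c² + 9*c) - 19/3 = -19/3 + c² + 9*c)
D = -164346 (D = -164257 - 89 = -164346)
D + x(-368) = -164346 + (-19/3 + (-368)² + 9*(-368)) = -164346 + (-19/3 + 135424 - 3312) = -164346 + 396317/3 = -96721/3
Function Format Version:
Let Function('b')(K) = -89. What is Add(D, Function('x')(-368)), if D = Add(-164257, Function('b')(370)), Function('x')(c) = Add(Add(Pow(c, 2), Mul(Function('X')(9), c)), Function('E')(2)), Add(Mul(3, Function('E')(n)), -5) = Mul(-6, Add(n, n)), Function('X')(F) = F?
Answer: Rational(-96721, 3) ≈ -32240.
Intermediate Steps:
Function('E')(n) = Add(Rational(5, 3), Mul(-4, n)) (Function('E')(n) = Add(Rational(5, 3), Mul(Rational(1, 3), Mul(-6, Add(n, n)))) = Add(Rational(5, 3), Mul(Rational(1, 3), Mul(-6, Mul(2, n)))) = Add(Rational(5, 3), Mul(Rational(1, 3), Mul(-12, n))) = Add(Rational(5, 3), Mul(-4, n)))
Function('x')(c) = Add(Rational(-19, 3), Pow(c, 2), Mul(9, c)) (Function('x')(c) = Add(Add(Pow(c, 2), Mul(9, c)), Add(Rational(5, 3), Mul(-4, 2))) = Add(Add(Pow(c, 2), Mul(9, c)), Add(Rational(5, 3), -8)) = Add(Add(Pow(c, 2), Mul(9, c)), Rational(-19, 3)) = Add(Rational(-19, 3), Pow(c, 2), Mul(9, c)))
D = -164346 (D = Add(-164257, -89) = -164346)
Add(D, Function('x')(-368)) = Add(-164346, Add(Rational(-19, 3), Pow(-368, 2), Mul(9, -368))) = Add(-164346, Add(Rational(-19, 3), 135424, -3312)) = Add(-164346, Rational(396317, 3)) = Rational(-96721, 3)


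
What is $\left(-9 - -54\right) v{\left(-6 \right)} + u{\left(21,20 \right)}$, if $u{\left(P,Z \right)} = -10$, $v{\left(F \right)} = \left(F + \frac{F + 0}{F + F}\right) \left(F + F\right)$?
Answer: $2960$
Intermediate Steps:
$v{\left(F \right)} = 2 F \left(\frac{1}{2} + F\right)$ ($v{\left(F \right)} = \left(F + \frac{F}{2 F}\right) 2 F = \left(F + F \frac{1}{2 F}\right) 2 F = \left(F + \frac{1}{2}\right) 2 F = \left(\frac{1}{2} + F\right) 2 F = 2 F \left(\frac{1}{2} + F\right)$)
$\left(-9 - -54\right) v{\left(-6 \right)} + u{\left(21,20 \right)} = \left(-9 - -54\right) \left(- 6 \left(1 + 2 \left(-6\right)\right)\right) - 10 = \left(-9 + 54\right) \left(- 6 \left(1 - 12\right)\right) - 10 = 45 \left(\left(-6\right) \left(-11\right)\right) - 10 = 45 \cdot 66 - 10 = 2970 - 10 = 2960$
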